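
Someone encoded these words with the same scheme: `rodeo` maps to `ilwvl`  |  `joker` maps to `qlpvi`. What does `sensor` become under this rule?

hvmhli

Letters are reflected about the middle of the alphabet (position → 25−position): Atbash.
Applying it to sensor: s↔h, e↔v, n↔m, s↔h, o↔l, r↔i.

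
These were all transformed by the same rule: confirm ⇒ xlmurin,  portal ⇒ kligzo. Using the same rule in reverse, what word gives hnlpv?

smoke

Each pair mirrors across the alphabet (c↔x, o↔l, n↔m): positions sum to 25. This is the alphabet-reversal cipher (Atbash): a becomes z, b becomes y, etc.
Reversing it on hnlpv: h↔s, n↔m, l↔o, p↔k, v↔e.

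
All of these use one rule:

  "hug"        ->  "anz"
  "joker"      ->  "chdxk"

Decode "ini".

Compare letters: h→a is +19, u→n is +19, g→z is +19 — a constant shift. Every letter moves 19 places later in the alphabet, wrapping around z→a.
Decoding ini: i−19=p, n−19=u, i−19=p.

pup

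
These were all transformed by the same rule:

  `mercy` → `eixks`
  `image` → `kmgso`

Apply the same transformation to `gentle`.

The output letters match the input read backwards, each shifted +6: mercy reversed is ycrem. The word is reversed, then every letter is shifted forward by 6.
For gentle: reverse → eltneg; then shift: e+6=k, l+6=r, t+6=z, n+6=t, e+6=k, g+6=m.

krztkm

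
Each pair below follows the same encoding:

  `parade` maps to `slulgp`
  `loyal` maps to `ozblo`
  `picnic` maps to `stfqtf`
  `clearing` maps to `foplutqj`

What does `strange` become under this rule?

The rule splits by letter class: vowels +11, consonants +3.
On strange: s(cons)+3=v, t(cons)+3=w, r(cons)+3=u, a(vowel)+11=l, n(cons)+3=q, g(cons)+3=j, e(vowel)+11=p.

vwulqjp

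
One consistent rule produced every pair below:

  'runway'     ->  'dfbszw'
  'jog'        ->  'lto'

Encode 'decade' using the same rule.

The output letters match the input read backwards, each shifted +5: runway reversed is yawnur. Read the word backwards and shift each letter +5.
On decade: reverse → edaced; then shift: e+5=j, d+5=i, a+5=f, c+5=h, e+5=j, d+5=i.

jifhji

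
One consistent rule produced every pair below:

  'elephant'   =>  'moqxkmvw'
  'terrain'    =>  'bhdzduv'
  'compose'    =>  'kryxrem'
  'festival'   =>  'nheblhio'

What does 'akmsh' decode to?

Shifts by position in elephant: pos 0: e→m (+8), pos 1: l→o (+3), pos 2: e→q (+12), pos 3: p→x (+8), pos 4: h→k (+3), pos 5: a→m (+12) — repeating every 3. A repeating key of period 3 is used — shifts +8, +3, +12 over and over.
Undoing it on akmsh: a−8=s, k−3=h, m−12=a, s−8=k, h−3=e.

shake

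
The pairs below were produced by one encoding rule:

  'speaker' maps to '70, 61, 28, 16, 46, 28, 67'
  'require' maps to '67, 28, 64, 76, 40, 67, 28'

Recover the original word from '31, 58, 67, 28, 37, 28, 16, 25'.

s(#19)→70 and p(#16)→61: differences scale by 3, so n = 3·pos + 13. Each letter becomes 3×(its alphabet position, a=1..z=26) + 13.
Reversing it on 31, 58, 67, 28, 37, 28, 16, 25: 31→(31−13)÷3=6=f, 58→(58−13)÷3=15=o, 67→(67−13)÷3=18=r, 28→(28−13)÷3=5=e, 37→(37−13)÷3=8=h, 28→(28−13)÷3=5=e, 16→(16−13)÷3=1=a, 25→(25−13)÷3=4=d.

forehead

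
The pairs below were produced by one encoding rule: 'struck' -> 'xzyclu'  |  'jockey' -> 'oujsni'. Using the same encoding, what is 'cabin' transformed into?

hgiqw

In struck: s→x is +5, t→z is +6, r→y is +7, u→c is +8 — the shift increases by 1 each position. The shift increases by 1 at each position, starting from +5: 5, 6, 7, ….
For cabin: c+5=h, a+6=g, b+7=i, i+8=q, n+9=w.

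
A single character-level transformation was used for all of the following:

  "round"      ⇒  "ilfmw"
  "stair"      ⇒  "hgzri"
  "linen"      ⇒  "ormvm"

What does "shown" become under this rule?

hsldm

Each pair mirrors across the alphabet (r↔i, o↔l, u↔f): positions sum to 25. Letters are reflected about the middle of the alphabet (position → 25−position): Atbash.
Applying it to shown: s↔h, h↔s, o↔l, w↔d, n↔m.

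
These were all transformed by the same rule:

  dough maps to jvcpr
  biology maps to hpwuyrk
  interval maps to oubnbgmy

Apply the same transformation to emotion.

In dough: d→j is +6, o→v is +7, u→c is +8, g→p is +9 — the shift increases by 1 each position. Each letter shifts forward by (position + 6), i.e. 6, 7, 8, … — the shift grows by one for each successive letter.
For emotion: e+6=k, m+7=t, o+8=w, t+9=c, i+10=s, o+11=z, n+12=z.

ktwcszz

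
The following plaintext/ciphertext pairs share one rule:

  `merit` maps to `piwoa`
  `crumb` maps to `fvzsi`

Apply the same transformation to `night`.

In merit: m→p is +3, e→i is +4, r→w is +5, i→o is +6 — the shift increases by 1 each position. Each letter shifts forward by (position + 3), i.e. 3, 4, 5, … — the shift grows by one for each successive letter.
Applying it to night: n+3=q, i+4=m, g+5=l, h+6=n, t+7=a.

qmlna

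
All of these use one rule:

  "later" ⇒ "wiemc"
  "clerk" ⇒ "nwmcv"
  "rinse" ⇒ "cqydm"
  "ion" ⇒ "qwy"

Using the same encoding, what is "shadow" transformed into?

The rule splits by letter class: vowels +8, consonants +11.
Applying it to shadow: s(cons)+11=d, h(cons)+11=s, a(vowel)+8=i, d(cons)+11=o, o(vowel)+8=w, w(cons)+11=h.

dsiowh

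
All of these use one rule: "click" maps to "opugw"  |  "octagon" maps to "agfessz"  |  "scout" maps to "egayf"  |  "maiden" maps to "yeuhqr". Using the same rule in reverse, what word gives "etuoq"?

spike

Shifts by position in click: pos 0: c→o (+12), pos 1: l→p (+4), pos 2: i→u (+12), pos 3: c→g (+4) — repeating every 2. A repeating key of period 2 is used — shifts +12, +4 over and over.
Decoding etuoq: e−12=s, t−4=p, u−12=i, o−4=k, q−12=e.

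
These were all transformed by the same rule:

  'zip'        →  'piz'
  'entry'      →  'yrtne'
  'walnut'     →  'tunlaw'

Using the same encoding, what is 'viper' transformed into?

The output letters match the input read backwards: zip reversed is piz. It's just the letters in reverse order.
Applying it to viper: reverse → repiv.

repiv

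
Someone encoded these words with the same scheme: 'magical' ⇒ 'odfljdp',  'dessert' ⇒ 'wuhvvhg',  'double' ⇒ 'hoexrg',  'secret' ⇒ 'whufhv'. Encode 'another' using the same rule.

The output letters match the input read backwards, each shifted +3: magical reversed is lacigam. Read the word backwards and shift each letter +3.
For another: reverse → rehtona; then shift: r+3=u, e+3=h, h+3=k, t+3=w, o+3=r, n+3=q, a+3=d.

uhkwrqd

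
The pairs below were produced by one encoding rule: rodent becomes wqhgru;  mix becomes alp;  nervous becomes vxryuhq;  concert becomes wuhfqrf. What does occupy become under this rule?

bsxffr

The output letters match the input read backwards, each shifted +3: rodent reversed is tnedor. The word is reversed, then every letter is shifted forward by 3.
For occupy: reverse → ypucco; then shift: y+3=b, p+3=s, u+3=x, c+3=f, c+3=f, o+3=r.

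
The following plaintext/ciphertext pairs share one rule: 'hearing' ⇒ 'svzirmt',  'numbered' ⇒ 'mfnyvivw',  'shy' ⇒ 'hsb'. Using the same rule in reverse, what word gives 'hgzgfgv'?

statute

Each pair mirrors across the alphabet (h↔s, e↔v, a↔z): positions sum to 25. This is the alphabet-reversal cipher (Atbash): a becomes z, b becomes y, etc.
Undoing it on hgzgfgv: h↔s, g↔t, z↔a, g↔t, f↔u, g↔t, v↔e.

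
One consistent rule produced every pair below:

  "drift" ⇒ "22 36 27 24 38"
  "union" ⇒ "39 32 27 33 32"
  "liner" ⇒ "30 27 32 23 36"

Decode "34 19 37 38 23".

d is letter #4 and maps to 22: an offset of 18. The number is (letter's place in the alphabet, a=1) + 18.
Reversing it on 34 19 37 38 23: 34→(34−18)÷1=16=p, 19→(19−18)÷1=1=a, 37→(37−18)÷1=19=s, 38→(38−18)÷1=20=t, 23→(23−18)÷1=5=e.

paste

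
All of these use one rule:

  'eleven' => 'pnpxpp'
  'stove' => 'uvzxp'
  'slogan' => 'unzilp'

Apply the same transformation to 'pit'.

rtv

The shift depends on letter class: consonant l→n is +2, but vowel e→p is +11. Two shifts are in play — +11 for a/e/i/o/u, +2 for every other letter.
Applying it to pit: p(cons)+2=r, i(vowel)+11=t, t(cons)+2=v.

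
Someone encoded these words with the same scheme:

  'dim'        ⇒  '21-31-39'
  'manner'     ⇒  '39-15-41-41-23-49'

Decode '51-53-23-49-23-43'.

Each letter becomes 2×(its alphabet position, a=1..z=26) + 13.
Undoing it on 51-53-23-49-23-43: 51→(51−13)÷2=19=s, 53→(53−13)÷2=20=t, 23→(23−13)÷2=5=e, 49→(49−13)÷2=18=r, 23→(23−13)÷2=5=e, 43→(43−13)÷2=15=o.

stereo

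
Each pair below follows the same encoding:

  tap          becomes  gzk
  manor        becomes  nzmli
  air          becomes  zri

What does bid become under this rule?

yrw

Each pair mirrors across the alphabet (t↔g, a↔z, p↔k): positions sum to 25. This is the alphabet-reversal cipher (Atbash): a becomes z, b becomes y, etc.
On bid: b↔y, i↔r, d↔w.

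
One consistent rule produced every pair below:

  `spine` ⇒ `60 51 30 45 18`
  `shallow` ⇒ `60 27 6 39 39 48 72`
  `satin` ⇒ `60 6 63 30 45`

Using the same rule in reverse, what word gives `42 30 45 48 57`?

minor

With a=1..z=26, the number is 3·pos + 3.
Decoding 42 30 45 48 57: 42→(42−3)÷3=13=m, 30→(30−3)÷3=9=i, 45→(45−3)÷3=14=n, 48→(48−3)÷3=15=o, 57→(57−3)÷3=18=r.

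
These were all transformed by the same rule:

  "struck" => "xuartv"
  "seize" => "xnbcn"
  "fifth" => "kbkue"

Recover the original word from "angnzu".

repeat

s(18)→x(23) and t(19)→u(20) fit y≡23x+25 (mod 26); the inverse of 23 mod 26 is 17. Treating letters as 0–25, the rule is x ↦ 23x + 25 (mod 26).
Undoing it on angnzu: a(0)→17·(0−25)≡17=r; n(13)→17·(13−25)≡4=e; g(6)→17·(6−25)≡15=p; n(13)→17·(13−25)≡4=e; z(25)→17·(25−25)≡0=a; u(20)→17·(20−25)≡19=t (all mod 26).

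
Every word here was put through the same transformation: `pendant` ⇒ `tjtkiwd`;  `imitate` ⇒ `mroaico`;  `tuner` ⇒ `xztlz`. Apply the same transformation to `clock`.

gqujs

In pendant: p→t is +4, e→j is +5, n→t is +6, d→k is +7 — the shift increases by 1 each position. Each letter shifts forward by (position + 4), i.e. 4, 5, 6, … — the shift grows by one for each successive letter.
For clock: c+4=g, l+5=q, o+6=u, c+7=j, k+8=s.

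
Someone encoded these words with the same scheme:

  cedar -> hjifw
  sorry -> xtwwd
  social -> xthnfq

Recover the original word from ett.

zoo

It's a constant shift of +5 (ROT5).
Decoding ett: e−5=z, t−5=o, t−5=o.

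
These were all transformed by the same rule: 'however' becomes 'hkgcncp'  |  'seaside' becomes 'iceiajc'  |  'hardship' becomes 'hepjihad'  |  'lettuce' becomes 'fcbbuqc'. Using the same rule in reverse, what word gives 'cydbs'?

empty

Each letter's alphabet position (a=0..z=25) is mapped through 19·x+4 mod 26 — an affine cipher.
Decoding cydbs: c(2)→11·(2−4)≡4=e; y(24)→11·(24−4)≡12=m; d(3)→11·(3−4)≡15=p; b(1)→11·(1−4)≡19=t; s(18)→11·(18−4)≡24=y (all mod 26).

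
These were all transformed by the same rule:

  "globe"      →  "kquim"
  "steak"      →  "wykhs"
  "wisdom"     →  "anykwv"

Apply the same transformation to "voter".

In globe: g→k is +4, l→q is +5, o→u is +6, b→i is +7 — the shift increases by 1 each position. The shift increases by 1 at each position, starting from +4: 4, 5, 6, ….
Applying it to voter: v+4=z, o+5=t, t+6=z, e+7=l, r+8=z.

ztzlz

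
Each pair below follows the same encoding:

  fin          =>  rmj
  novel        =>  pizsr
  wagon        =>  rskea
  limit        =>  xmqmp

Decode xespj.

The word is reversed, then every letter is shifted forward by 4.
Reversing it on xespj: shift back: x−4=t, e−4=a, s−4=o, p−4=l, j−4=f → taolf; then reverse → float.

float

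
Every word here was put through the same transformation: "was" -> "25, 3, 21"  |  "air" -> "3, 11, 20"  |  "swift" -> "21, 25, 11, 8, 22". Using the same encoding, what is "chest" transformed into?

w is letter #23 and maps to 25: an offset of 2. Each letter is replaced by its alphabet position (a=1..z=26) + 2.
For chest: c=3→5, h=8→10, e=5→7, s=19→21, t=20→22.

5, 10, 7, 21, 22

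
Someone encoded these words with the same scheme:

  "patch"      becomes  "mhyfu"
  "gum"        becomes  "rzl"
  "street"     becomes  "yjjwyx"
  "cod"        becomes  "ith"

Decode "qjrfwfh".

caramel

The output letters match the input read backwards, each shifted +5: patch reversed is hctap. Two steps: reverse the string, then apply a Caesar shift of +5.
Decoding qjrfwfh: shift back: q−5=l, j−5=e, r−5=m, f−5=a, w−5=r, f−5=a, h−5=c → lemarac; then reverse → caramel.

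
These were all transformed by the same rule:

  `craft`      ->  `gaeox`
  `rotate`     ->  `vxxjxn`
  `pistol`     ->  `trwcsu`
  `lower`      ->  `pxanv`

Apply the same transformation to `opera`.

syiae

The shifts repeat in a cycle of length 2: positions 0,1,… shift by +4, +9, then the pattern repeats.
For opera: o+4=s, p+9=y, e+4=i, r+9=a, a+4=e.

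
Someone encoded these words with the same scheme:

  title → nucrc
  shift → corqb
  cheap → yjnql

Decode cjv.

The word is reversed, then every letter is shifted forward by 9.
Reversing it on cjv: shift back: c−9=t, j−9=a, v−9=m → tam; then reverse → mat.

mat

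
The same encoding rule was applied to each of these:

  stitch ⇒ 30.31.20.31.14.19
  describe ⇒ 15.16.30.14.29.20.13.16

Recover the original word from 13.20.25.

The number is (letter's place in the alphabet, a=1) + 11.
Decoding 13.20.25: 13→(13−11)÷1=2=b, 20→(20−11)÷1=9=i, 25→(25−11)÷1=14=n.

bin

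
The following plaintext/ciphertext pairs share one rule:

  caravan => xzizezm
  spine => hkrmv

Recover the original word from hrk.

Each pair mirrors across the alphabet (c↔x, a↔z, r↔i): positions sum to 25. This is the alphabet-reversal cipher (Atbash): a becomes z, b becomes y, etc.
Undoing it on hrk: h↔s, r↔i, k↔p.

sip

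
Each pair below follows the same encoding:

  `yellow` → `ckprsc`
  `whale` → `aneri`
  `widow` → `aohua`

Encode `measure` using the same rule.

It's a Vigenère-style cipher with numeric key [4,6]: position i shifts by key[i mod 2].
Applying it to measure: m+4=q, e+6=k, a+4=e, s+6=y, u+4=y, r+6=x, e+4=i.

qkeyyxi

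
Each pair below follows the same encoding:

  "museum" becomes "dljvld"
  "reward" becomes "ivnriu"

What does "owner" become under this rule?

fnevi

This is a Caesar cipher with shift 17.
On owner: o+17=f, w+17=n, n+17=e, e+17=v, r+17=i.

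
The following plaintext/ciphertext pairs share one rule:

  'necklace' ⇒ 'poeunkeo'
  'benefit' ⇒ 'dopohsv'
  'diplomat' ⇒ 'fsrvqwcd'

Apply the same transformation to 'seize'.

The shifts repeat in a cycle of length 2: positions 0,1,… shift by +2, +10, then the pattern repeats.
On seize: s+2=u, e+10=o, i+2=k, z+10=j, e+2=g.

uokjg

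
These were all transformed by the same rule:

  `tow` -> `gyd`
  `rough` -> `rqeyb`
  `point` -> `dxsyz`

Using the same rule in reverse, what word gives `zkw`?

The output letters match the input read backwards, each shifted +10: tow reversed is wot. Read the word backwards and shift each letter +10.
Undoing it on zkw: shift back: z−10=p, k−10=a, w−10=m → pam; then reverse → map.

map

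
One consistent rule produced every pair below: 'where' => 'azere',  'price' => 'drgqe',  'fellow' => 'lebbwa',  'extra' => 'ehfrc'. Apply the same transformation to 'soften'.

ywlfep

w(22)→a(0) and h(7)→z(25) fit y≡7x+2 (mod 26); the inverse of 7 mod 26 is 15. Each letter's alphabet position (a=0..z=25) is mapped through 7·x+2 mod 26 — an affine cipher.
For soften: s(18)→7·18+2≡24=y; o(14)→7·14+2≡22=w; f(5)→7·5+2≡11=l; t(19)→7·19+2≡5=f; e(4)→7·4+2≡4=e; n(13)→7·13+2≡15=p (all mod 26).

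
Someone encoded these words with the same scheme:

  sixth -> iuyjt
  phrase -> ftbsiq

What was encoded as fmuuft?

settle

Two steps: reverse the string, then apply a Caesar shift of +1.
Undoing it on fmuuft: shift back: f−1=e, m−1=l, u−1=t, u−1=t, f−1=e, t−1=s → elttes; then reverse → settle.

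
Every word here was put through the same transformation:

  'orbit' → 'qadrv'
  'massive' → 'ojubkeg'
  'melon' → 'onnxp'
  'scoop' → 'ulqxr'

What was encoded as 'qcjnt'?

The shifts repeat in a cycle of length 2: positions 0,1,… shift by +2, +9, then the pattern repeats.
Undoing it on qcjnt: q−2=o, c−9=t, j−2=h, n−9=e, t−2=r.

other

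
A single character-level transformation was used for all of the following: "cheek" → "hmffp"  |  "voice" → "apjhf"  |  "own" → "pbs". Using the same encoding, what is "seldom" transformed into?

The rule splits by letter class: vowels +1, consonants +5.
On seldom: s(cons)+5=x, e(vowel)+1=f, l(cons)+5=q, d(cons)+5=i, o(vowel)+1=p, m(cons)+5=r.

xfqipr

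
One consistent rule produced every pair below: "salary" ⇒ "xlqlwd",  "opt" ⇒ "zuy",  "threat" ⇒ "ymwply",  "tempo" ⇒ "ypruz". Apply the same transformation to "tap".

ylu

The shift depends on letter class: consonant s→x is +5, but vowel a→l is +11. Vowels shift forward by 11 and consonants shift forward by 5.
On tap: t(cons)+5=y, a(vowel)+11=l, p(cons)+5=u.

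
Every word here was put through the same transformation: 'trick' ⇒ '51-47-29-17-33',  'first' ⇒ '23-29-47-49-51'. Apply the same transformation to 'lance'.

35-13-39-17-21

Each letter becomes 2×(its alphabet position, a=1..z=26) + 11.
Applying it to lance: l=12→35, a=1→13, n=14→39, c=3→17, e=5→21.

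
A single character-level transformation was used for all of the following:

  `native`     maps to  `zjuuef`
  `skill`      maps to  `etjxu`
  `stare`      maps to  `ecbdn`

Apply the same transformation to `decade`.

It's a Vigenère-style cipher with numeric key [12,9,1]: position i shifts by key[i mod 3].
Applying it to decade: d+12=p, e+9=n, c+1=d, a+12=m, d+9=m, e+1=f.

pndmmf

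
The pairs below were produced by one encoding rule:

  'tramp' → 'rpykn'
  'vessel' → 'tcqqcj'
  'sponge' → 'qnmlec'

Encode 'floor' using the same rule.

djmmp

Compare letters: t→r is +24, r→p is +24, a→y is +24 — a constant shift. Each letter is shifted forward by 24 in the alphabet (a Caesar shift of +24).
On floor: f+24=d, l+24=j, o+24=m, o+24=m, r+24=p.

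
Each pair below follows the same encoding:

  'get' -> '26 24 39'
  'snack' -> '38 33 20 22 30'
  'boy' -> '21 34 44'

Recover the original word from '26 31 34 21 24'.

The number is (letter's place in the alphabet, a=1) + 19.
Undoing it on 26 31 34 21 24: 26→(26−19)÷1=7=g, 31→(31−19)÷1=12=l, 34→(34−19)÷1=15=o, 21→(21−19)÷1=2=b, 24→(24−19)÷1=5=e.

globe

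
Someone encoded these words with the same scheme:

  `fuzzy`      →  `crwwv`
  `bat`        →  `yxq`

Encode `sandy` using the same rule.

This is a Caesar cipher with shift 23.
For sandy: s+23=p, a+23=x, n+23=k, d+23=a, y+23=v.

pxkav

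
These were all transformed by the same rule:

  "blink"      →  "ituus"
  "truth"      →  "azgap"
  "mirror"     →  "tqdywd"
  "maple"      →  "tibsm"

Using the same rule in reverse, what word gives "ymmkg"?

ready

A repeating key of period 3 is used — shifts +7, +8, +12 over and over.
Reversing it on ymmkg: y−7=r, m−8=e, m−12=a, k−7=d, g−8=y.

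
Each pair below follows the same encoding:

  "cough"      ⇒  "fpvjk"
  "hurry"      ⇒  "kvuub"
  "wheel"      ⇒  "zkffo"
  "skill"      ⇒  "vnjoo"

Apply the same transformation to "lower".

opzfu

The shift depends on letter class: consonant c→f is +3, but vowel o→p is +1. The rule splits by letter class: vowels +1, consonants +3.
On lower: l(cons)+3=o, o(vowel)+1=p, w(cons)+3=z, e(vowel)+1=f, r(cons)+3=u.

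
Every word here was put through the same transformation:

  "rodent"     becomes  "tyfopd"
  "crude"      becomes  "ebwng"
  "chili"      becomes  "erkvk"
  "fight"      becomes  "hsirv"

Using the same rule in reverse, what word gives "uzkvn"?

Shifts by position in rodent: pos 0: r→t (+2), pos 1: o→y (+10), pos 2: d→f (+2), pos 3: e→o (+10) — repeating every 2. It's a Vigenère-style cipher with numeric key [2,10]: position i shifts by key[i mod 2].
Undoing it on uzkvn: u−2=s, z−10=p, k−2=i, v−10=l, n−2=l.

spill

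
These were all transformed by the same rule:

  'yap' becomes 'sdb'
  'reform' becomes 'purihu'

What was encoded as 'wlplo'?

limit

The output letters match the input read backwards, each shifted +3: yap reversed is pay. Read the word backwards and shift each letter +3.
Undoing it on wlplo: shift back: w−3=t, l−3=i, p−3=m, l−3=i, o−3=l → timil; then reverse → limit.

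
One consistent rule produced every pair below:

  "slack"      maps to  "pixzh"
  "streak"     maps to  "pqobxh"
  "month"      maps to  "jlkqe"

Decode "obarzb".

Compare letters: s→p is +23, l→i is +23, a→x is +23 — a constant shift. Each letter is shifted forward by 23 in the alphabet (a Caesar shift of +23).
Decoding obarzb: o−23=r, b−23=e, a−23=d, r−23=u, z−23=c, b−23=e.

reduce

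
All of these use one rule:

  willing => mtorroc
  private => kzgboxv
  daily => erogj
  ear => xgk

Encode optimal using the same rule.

Read the word backwards and shift each letter +6.
For optimal: reverse → lamitpo; then shift: l+6=r, a+6=g, m+6=s, i+6=o, t+6=z, p+6=v, o+6=u.

rgsozvu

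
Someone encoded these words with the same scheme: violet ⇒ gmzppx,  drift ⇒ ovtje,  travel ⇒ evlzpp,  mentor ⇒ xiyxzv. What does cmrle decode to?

right

The shifts repeat in a cycle of length 2: positions 0,1,… shift by +11, +4, then the pattern repeats.
Decoding cmrle: c−11=r, m−4=i, r−11=g, l−4=h, e−11=t.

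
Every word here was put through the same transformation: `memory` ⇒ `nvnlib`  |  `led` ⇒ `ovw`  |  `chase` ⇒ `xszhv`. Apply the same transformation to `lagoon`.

This is the alphabet-reversal cipher (Atbash): a becomes z, b becomes y, etc.
On lagoon: l↔o, a↔z, g↔t, o↔l, o↔l, n↔m.

oztllm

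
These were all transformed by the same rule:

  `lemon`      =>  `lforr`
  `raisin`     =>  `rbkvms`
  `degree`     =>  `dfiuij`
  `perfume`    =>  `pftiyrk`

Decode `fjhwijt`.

In lemon: l→l is +0, e→f is +1, m→o is +2, o→r is +3 — the shift increases by 1 each position. Letter i (0-indexed) is shifted by i+0, so successive shifts are 0, 1, 2, ….
Decoding fjhwijt: f−0=f, j−1=i, h−2=f, w−3=t, i−4=e, j−5=e, t−6=n.

fifteen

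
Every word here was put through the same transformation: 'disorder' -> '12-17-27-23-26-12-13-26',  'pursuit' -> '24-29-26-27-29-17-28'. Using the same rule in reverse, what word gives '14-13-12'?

fed

d is letter #4 and maps to 12: an offset of 8. The number is (letter's place in the alphabet, a=1) + 8.
Undoing it on 14-13-12: 14→(14−8)÷1=6=f, 13→(13−8)÷1=5=e, 12→(12−8)÷1=4=d.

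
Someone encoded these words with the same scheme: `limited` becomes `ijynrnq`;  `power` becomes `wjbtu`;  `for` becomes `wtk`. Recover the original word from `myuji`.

The output letters match the input read backwards, each shifted +5: limited reversed is detimil. Two steps: reverse the string, then apply a Caesar shift of +5.
Undoing it on myuji: shift back: m−5=h, y−5=t, u−5=p, j−5=e, i−5=d → htped; then reverse → depth.

depth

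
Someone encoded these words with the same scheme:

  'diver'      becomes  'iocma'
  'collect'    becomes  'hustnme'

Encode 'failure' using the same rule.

In diver: d→i is +5, i→o is +6, v→c is +7, e→m is +8 — the shift increases by 1 each position. Letter i (0-indexed) is shifted by i+5, so successive shifts are 5, 6, 7, ….
Applying it to failure: f+5=k, a+6=g, i+7=p, l+8=t, u+9=d, r+10=b, e+11=p.

kgptdbp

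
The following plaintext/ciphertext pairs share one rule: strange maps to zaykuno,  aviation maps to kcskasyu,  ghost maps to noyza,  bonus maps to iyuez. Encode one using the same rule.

The shift depends on letter class: consonant s→z is +7, but vowel a→k is +10. Vowels shift forward by 10 and consonants shift forward by 7.
On one: o(vowel)+10=y, n(cons)+7=u, e(vowel)+10=o.

yuo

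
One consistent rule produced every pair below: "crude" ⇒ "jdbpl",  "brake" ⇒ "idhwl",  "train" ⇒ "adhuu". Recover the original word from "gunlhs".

Shifts by position in crude: pos 0: c→j (+7), pos 1: r→d (+12), pos 2: u→b (+7), pos 3: d→p (+12) — repeating every 2. It's a Vigenère-style cipher with numeric key [7,12]: position i shifts by key[i mod 2].
Decoding gunlhs: g−7=z, u−12=i, n−7=g, l−12=z, h−7=a, s−12=g.

zigzag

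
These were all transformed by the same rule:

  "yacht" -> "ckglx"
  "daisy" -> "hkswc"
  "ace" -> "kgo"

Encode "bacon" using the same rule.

The shift depends on letter class: consonant y→c is +4, but vowel a→k is +10. Vowels shift forward by 10 and consonants shift forward by 4.
For bacon: b(cons)+4=f, a(vowel)+10=k, c(cons)+4=g, o(vowel)+10=y, n(cons)+4=r.

fkgyr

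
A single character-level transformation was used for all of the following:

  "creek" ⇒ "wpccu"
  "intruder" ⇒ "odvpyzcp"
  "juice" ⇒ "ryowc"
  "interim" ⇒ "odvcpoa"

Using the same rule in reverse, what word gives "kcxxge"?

Each letter's alphabet position (a=0..z=25) is mapped through 3·x+16 mod 26 — an affine cipher.
Reversing it on kcxxge: k(10)→9·(10−16)≡24=y; c(2)→9·(2−16)≡4=e; x(23)→9·(23−16)≡11=l; x(23)→9·(23−16)≡11=l; g(6)→9·(6−16)≡14=o; e(4)→9·(4−16)≡22=w (all mod 26).

yellow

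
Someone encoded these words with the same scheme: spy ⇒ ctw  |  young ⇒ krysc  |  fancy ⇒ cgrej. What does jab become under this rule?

fen

The output letters match the input read backwards, each shifted +4: spy reversed is yps. The word is reversed, then every letter is shifted forward by 4.
On jab: reverse → baj; then shift: b+4=f, a+4=e, j+4=n.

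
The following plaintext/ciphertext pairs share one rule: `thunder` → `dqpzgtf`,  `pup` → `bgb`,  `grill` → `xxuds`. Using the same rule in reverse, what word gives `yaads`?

groom

The output letters match the input read backwards, each shifted +12: thunder reversed is rednuht. The word is reversed, then every letter is shifted forward by 12.
Reversing it on yaads: shift back: y−12=m, a−12=o, a−12=o, d−12=r, s−12=g → moorg; then reverse → groom.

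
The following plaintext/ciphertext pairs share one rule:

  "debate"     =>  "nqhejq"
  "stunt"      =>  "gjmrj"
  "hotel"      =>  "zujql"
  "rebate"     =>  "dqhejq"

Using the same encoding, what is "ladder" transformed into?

lennqd

d(3)→n(13) and e(4)→q(16) fit y≡3x+4 (mod 26); the inverse of 3 mod 26 is 9. Treating letters as 0–25, the rule is x ↦ 3x + 4 (mod 26).
Applying it to ladder: l(11)→3·11+4≡11=l; a(0)→3·0+4≡4=e; d(3)→3·3+4≡13=n; d(3)→3·3+4≡13=n; e(4)→3·4+4≡16=q; r(17)→3·17+4≡3=d (all mod 26).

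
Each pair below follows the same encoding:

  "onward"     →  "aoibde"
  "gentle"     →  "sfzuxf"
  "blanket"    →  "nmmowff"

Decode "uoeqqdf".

inspect

The shifts repeat in a cycle of length 2: positions 0,1,… shift by +12, +1, then the pattern repeats.
Undoing it on uoeqqdf: u−12=i, o−1=n, e−12=s, q−1=p, q−12=e, d−1=c, f−12=t.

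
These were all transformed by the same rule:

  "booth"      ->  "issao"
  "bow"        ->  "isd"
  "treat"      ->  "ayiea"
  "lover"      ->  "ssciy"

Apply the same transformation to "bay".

ief

The shift depends on letter class: consonant b→i is +7, but vowel o→s is +4. The rule splits by letter class: vowels +4, consonants +7.
For bay: b(cons)+7=i, a(vowel)+4=e, y(cons)+7=f.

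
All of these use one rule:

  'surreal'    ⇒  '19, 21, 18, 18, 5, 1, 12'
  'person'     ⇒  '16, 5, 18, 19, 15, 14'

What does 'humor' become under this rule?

8, 21, 13, 15, 18

Letters become their 1-indexed alphabet positions: a=1 … z=26.
For humor: h=8→8, u=21→21, m=13→13, o=15→15, r=18→18.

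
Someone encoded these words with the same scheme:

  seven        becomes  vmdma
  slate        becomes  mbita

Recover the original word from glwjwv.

The output letters match the input read backwards, each shifted +8: seven reversed is neves. The word is reversed, then every letter is shifted forward by 8.
Undoing it on glwjwv: shift back: g−8=y, l−8=d, w−8=o, j−8=b, w−8=o, v−8=n → ydobon; then reverse → nobody.

nobody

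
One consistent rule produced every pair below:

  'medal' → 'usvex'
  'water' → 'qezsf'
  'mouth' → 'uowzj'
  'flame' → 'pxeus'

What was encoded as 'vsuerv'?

m(12)→u(20) and e(4)→s(18) fit y≡23x+4 (mod 26); the inverse of 23 mod 26 is 17. Each letter's alphabet position (a=0..z=25) is mapped through 23·x+4 mod 26 — an affine cipher.
Reversing it on vsuerv: v(21)→17·(21−4)≡3=d; s(18)→17·(18−4)≡4=e; u(20)→17·(20−4)≡12=m; e(4)→17·(4−4)≡0=a; r(17)→17·(17−4)≡13=n; v(21)→17·(21−4)≡3=d (all mod 26).

demand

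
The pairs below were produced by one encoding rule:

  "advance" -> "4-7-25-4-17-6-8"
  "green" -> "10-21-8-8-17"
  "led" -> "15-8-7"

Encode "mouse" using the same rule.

16-18-24-22-8

a is letter #1 and maps to 4: an offset of 3. Each letter is replaced by its alphabet position (a=1..z=26) + 3.
On mouse: m=13→16, o=15→18, u=21→24, s=19→22, e=5→8.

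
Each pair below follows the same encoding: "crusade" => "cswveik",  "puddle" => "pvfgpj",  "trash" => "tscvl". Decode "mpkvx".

In crusade: c→c is +0, r→s is +1, u→w is +2, s→v is +3 — the shift increases by 1 each position. Each letter shifts forward by its position index (0, 1, 2, …) — the shift grows by one for each successive letter.
Decoding mpkvx: m−0=m, p−1=o, k−2=i, v−3=s, x−4=t.

moist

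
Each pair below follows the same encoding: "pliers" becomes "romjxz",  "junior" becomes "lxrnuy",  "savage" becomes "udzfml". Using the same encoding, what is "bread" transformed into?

In pliers: p→r is +2, l→o is +3, i→m is +4, e→j is +5 — the shift increases by 1 each position. Letter i (0-indexed) is shifted by i+2, so successive shifts are 2, 3, 4, ….
On bread: b+2=d, r+3=u, e+4=i, a+5=f, d+6=j.

duifj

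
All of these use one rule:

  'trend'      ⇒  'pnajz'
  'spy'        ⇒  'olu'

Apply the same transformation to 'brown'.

Compare letters: t→p is +22, r→n is +22, e→a is +22 — a constant shift. This is a Caesar cipher with shift 22.
On brown: b+22=x, r+22=n, o+22=k, w+22=s, n+22=j.

xnksj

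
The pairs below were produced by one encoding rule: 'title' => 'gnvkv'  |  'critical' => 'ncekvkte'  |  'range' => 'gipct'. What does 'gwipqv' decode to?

The output letters match the input read backwards, each shifted +2: title reversed is eltit. The word is reversed, then every letter is shifted forward by 2.
Decoding gwipqv: shift back: g−2=e, w−2=u, i−2=g, p−2=n, q−2=o, v−2=t → eugnot; then reverse → tongue.

tongue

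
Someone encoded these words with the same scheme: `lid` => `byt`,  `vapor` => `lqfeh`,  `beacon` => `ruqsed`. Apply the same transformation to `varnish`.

lqhdyix

Each letter is shifted forward by 16 in the alphabet (a Caesar shift of +16).
Applying it to varnish: v+16=l, a+16=q, r+16=h, n+16=d, i+16=y, s+16=i, h+16=x.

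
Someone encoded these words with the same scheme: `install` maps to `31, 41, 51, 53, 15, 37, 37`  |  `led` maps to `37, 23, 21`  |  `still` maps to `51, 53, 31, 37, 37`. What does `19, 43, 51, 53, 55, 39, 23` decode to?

costume

i(#9)→31 and n(#14)→41: differences scale by 2, so n = 2·pos + 13. Each letter becomes 2×(its alphabet position, a=1..z=26) + 13.
Undoing it on 19, 43, 51, 53, 55, 39, 23: 19→(19−13)÷2=3=c, 43→(43−13)÷2=15=o, 51→(51−13)÷2=19=s, 53→(53−13)÷2=20=t, 55→(55−13)÷2=21=u, 39→(39−13)÷2=13=m, 23→(23−13)÷2=5=e.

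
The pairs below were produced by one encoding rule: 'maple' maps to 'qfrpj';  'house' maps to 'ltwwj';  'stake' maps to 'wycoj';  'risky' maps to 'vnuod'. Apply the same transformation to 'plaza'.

The shifts repeat in a cycle of length 3: positions 0,1,… shift by +4, +5, +2, then the pattern repeats.
On plaza: p+4=t, l+5=q, a+2=c, z+4=d, a+5=f.

tqcdf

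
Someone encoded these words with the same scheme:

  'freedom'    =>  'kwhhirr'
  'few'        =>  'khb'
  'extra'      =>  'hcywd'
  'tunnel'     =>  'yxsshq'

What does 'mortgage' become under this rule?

rrwyldlh

The shift depends on letter class: consonant f→k is +5, but vowel e→h is +3. Two shifts are in play — +3 for a/e/i/o/u, +5 for every other letter.
On mortgage: m(cons)+5=r, o(vowel)+3=r, r(cons)+5=w, t(cons)+5=y, g(cons)+5=l, a(vowel)+3=d, g(cons)+5=l, e(vowel)+3=h.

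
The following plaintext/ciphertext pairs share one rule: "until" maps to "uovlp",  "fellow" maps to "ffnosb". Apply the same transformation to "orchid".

osekmi

In until: u→u is +0, n→o is +1, t→v is +2, i→l is +3 — the shift increases by 1 each position. Letter i (0-indexed) is shifted by i+0, so successive shifts are 0, 1, 2, ….
On orchid: o+0=o, r+1=s, c+2=e, h+3=k, i+4=m, d+5=i.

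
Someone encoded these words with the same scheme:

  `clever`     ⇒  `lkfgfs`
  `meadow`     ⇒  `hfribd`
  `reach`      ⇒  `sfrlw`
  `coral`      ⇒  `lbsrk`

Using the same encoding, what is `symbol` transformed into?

Treating letters as 0–25, the rule is x ↦ 23x + 17 (mod 26).
On symbol: s(18)→23·18+17≡15=p; y(24)→23·24+17≡23=x; m(12)→23·12+17≡7=h; b(1)→23·1+17≡14=o; o(14)→23·14+17≡1=b; l(11)→23·11+17≡10=k (all mod 26).

pxhobk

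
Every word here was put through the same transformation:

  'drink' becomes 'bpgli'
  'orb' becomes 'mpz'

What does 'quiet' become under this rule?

osgcr

Each letter is shifted forward by 24 in the alphabet (a Caesar shift of +24).
For quiet: q+24=o, u+24=s, i+24=g, e+24=c, t+24=r.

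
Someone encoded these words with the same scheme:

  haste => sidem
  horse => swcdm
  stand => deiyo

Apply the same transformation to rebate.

The shift depends on letter class: consonant h→s is +11, but vowel a→i is +8. Two shifts are in play — +8 for a/e/i/o/u, +11 for every other letter.
Applying it to rebate: r(cons)+11=c, e(vowel)+8=m, b(cons)+11=m, a(vowel)+8=i, t(cons)+11=e, e(vowel)+8=m.

cmmiem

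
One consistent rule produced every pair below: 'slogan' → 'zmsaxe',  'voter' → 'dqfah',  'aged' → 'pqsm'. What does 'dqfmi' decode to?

water

The output letters match the input read backwards, each shifted +12: slogan reversed is nagols. The word is reversed, then every letter is shifted forward by 12.
Reversing it on dqfmi: shift back: d−12=r, q−12=e, f−12=t, m−12=a, i−12=w → retaw; then reverse → water.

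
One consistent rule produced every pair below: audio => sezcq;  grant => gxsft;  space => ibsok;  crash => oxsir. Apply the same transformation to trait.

txsct

a(0)→s(18) and u(20)→e(4) fit y≡11x+18 (mod 26); the inverse of 11 mod 26 is 19. This is an affine cipher: with a=0,…,z=25, each position x becomes (11x+18) mod 26.
On trait: t(19)→11·19+18≡19=t; r(17)→11·17+18≡23=x; a(0)→11·0+18≡18=s; i(8)→11·8+18≡2=c; t(19)→11·19+18≡19=t (all mod 26).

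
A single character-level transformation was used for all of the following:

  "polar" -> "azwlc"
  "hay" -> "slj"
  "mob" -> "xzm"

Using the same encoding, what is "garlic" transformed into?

Compare letters: p→a is +11, o→z is +11, l→w is +11 — a constant shift. Every letter moves 11 places later in the alphabet, wrapping around z→a.
Applying it to garlic: g+11=r, a+11=l, r+11=c, l+11=w, i+11=t, c+11=n.

rlcwtn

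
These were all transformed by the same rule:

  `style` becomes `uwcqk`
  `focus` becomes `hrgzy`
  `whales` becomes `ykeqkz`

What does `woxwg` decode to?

ultra

Letter i (0-indexed) is shifted by i+2, so successive shifts are 2, 3, 4, ….
Decoding woxwg: w−2=u, o−3=l, x−4=t, w−5=r, g−6=a.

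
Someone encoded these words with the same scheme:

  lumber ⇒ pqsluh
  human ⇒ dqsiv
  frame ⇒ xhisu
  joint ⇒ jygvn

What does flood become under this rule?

xpyyr

l(11)→p(15) and u(20)→q(16) fit y≡3x+8 (mod 26); the inverse of 3 mod 26 is 9. This is an affine cipher: with a=0,…,z=25, each position x becomes (3x+8) mod 26.
On flood: f(5)→3·5+8≡23=x; l(11)→3·11+8≡15=p; o(14)→3·14+8≡24=y; o(14)→3·14+8≡24=y; d(3)→3·3+8≡17=r (all mod 26).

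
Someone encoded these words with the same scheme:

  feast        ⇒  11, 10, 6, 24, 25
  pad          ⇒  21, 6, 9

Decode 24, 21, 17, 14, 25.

split

f is letter #6 and maps to 11: an offset of 5. Each letter is replaced by its alphabet position (a=1..z=26) + 5.
Undoing it on 24, 21, 17, 14, 25: 24→(24−5)÷1=19=s, 21→(21−5)÷1=16=p, 17→(17−5)÷1=12=l, 14→(14−5)÷1=9=i, 25→(25−5)÷1=20=t.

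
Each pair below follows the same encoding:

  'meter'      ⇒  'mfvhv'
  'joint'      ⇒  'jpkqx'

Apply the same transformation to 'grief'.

The shift increases by 1 at each position, starting from +0: 0, 1, 2, ….
For grief: g+0=g, r+1=s, i+2=k, e+3=h, f+4=j.

gskhj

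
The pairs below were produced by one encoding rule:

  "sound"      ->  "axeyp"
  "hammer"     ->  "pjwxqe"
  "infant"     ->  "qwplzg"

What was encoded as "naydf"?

frost

In sound: s→a is +8, o→x is +9, u→e is +10, n→y is +11 — the shift increases by 1 each position. Each letter shifts forward by (position + 8), i.e. 8, 9, 10, … — the shift grows by one for each successive letter.
Decoding naydf: n−8=f, a−9=r, y−10=o, d−11=s, f−12=t.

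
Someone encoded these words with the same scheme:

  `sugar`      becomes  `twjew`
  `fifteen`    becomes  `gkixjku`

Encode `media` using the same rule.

nggmf

Letter i (0-indexed) is shifted by i+1, so successive shifts are 1, 2, 3, ….
Applying it to media: m+1=n, e+2=g, d+3=g, i+4=m, a+5=f.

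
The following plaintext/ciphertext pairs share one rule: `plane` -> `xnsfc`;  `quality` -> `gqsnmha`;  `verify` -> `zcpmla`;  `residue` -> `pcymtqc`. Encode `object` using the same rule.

Each letter's alphabet position (a=0..z=25) is mapped through 9·x+18 mod 26 — an affine cipher.
For object: o(14)→9·14+18≡14=o; b(1)→9·1+18≡1=b; j(9)→9·9+18≡21=v; e(4)→9·4+18≡2=c; c(2)→9·2+18≡10=k; t(19)→9·19+18≡7=h (all mod 26).

obvckh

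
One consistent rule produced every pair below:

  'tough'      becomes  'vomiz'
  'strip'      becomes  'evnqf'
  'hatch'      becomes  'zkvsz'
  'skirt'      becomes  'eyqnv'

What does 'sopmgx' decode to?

t(19)→v(21) and o(14)→o(14) fit y≡17x+10 (mod 26); the inverse of 17 mod 26 is 23. Treating letters as 0–25, the rule is x ↦ 17x + 10 (mod 26).
Reversing it on sopmgx: s(18)→23·(18−10)≡2=c; o(14)→23·(14−10)≡14=o; p(15)→23·(15−10)≡11=l; m(12)→23·(12−10)≡20=u; g(6)→23·(6−10)≡12=m; x(23)→23·(23−10)≡13=n (all mod 26).

column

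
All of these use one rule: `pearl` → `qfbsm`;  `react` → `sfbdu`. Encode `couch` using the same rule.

Compare letters: p→q is +1, e→f is +1, a→b is +1 — a constant shift. This is a Caesar cipher with shift 1.
For couch: c+1=d, o+1=p, u+1=v, c+1=d, h+1=i.

dpvdi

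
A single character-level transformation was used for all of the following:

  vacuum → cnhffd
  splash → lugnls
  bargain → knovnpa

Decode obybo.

v(21)→c(2) and a(0)→n(13) fit y≡23x+13 (mod 26); the inverse of 23 mod 26 is 17. Each letter's alphabet position (a=0..z=25) is mapped through 23·x+13 mod 26 — an affine cipher.
Decoding obybo: o(14)→17·(14−13)≡17=r; b(1)→17·(1−13)≡4=e; y(24)→17·(24−13)≡5=f; b(1)→17·(1−13)≡4=e; o(14)→17·(14−13)≡17=r (all mod 26).

refer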